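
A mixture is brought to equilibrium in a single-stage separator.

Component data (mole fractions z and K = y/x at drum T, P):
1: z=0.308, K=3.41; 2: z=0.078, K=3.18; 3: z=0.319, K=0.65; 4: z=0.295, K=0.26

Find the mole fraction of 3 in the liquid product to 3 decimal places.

Material balance + equilibrium reduce to Σ zᵢ(Kᵢ−1)/(1+ψ(Kᵢ−1)) = 0.
Check two-phase: ΣzᵢKᵢ = 1.582 > 1 and Σzᵢ/Kᵢ = 1.740 > 1, so g(0) = 0.582 > 0 and g(1) = -0.740 < 0.
Newton–Raphson from ψ = 0.42:
  ψ = 0.420: g = 0.0100, g' = -0.937 → ψ = 0.431
Converged at ψ = 0.431.
Compositions from xᵢ = zᵢ/(1+ψ(Kᵢ−1)), yᵢ = Kᵢxᵢ:
  1: x = 0.151, y = 0.515
  2: x = 0.040, y = 0.128
  3: x = 0.376, y = 0.244
  4: x = 0.433, y = 0.113

x_3 = 0.376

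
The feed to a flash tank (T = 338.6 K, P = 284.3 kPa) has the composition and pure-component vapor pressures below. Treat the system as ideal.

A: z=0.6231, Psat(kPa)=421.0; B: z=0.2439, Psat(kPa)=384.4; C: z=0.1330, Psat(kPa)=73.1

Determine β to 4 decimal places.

β = 0.8665

Raoult's law: Kᵢ = Pᵢˢᵃᵗ/P = Pᵢˢᵃᵗ/284.3.
  K_A = 421.0/284.3 = 1.480830, K_B = 384.4/284.3 = 1.352093, K_C = 73.1/284.3 = 0.257123
Material balance + equilibrium reduce to Σ zᵢ(Kᵢ−1)/(1+β(Kᵢ−1)) = 0.
Check two-phase: ΣzᵢKᵢ = 1.2867 > 1 and Σzᵢ/Kᵢ = 1.1184 > 1, so g(0) = 0.2867 > 0 and g(1) = -0.1184 < 0.
Newton iteration, β⁰ = 0.5:
  β = 0.5000: g = 0.15737, g' = -0.3013 → β = 1.0000
  β = 1.0000: g = -0.11843, g' = -1.1924 → β = 0.9007
  β = 0.9007: g = -0.02432, g' = -0.7579 → β = 0.8686
  β = 0.8686: g = -0.00142, g' = -0.6727 → β = 0.8665
Converged at β = 0.8665.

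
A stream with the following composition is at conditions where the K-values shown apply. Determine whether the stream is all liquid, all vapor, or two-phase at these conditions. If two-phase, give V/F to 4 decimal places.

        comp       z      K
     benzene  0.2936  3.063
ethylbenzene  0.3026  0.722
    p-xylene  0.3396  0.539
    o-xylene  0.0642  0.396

two-phase, V/F = 0.3895

ΣzᵢKᵢ = 1.3262; Σzᵢ/Kᵢ = 1.3071.
Both exceed 1, so a two-phase solution exists.
Rachford–Rice: g(ψ) = Σ zᵢ(Kᵢ−1)/(1+ψ(Kᵢ−1)) = 0.
Iterate (Newton) starting at ψ = 0.55:
  ψ = 0.5500: g = -0.08336, g' = -0.4889 → ψ = 0.3795
  ψ = 0.3795: g = 0.00563, g' = -0.5678 → ψ = 0.3894
  ψ = 0.3894: g = 0.00003, g' = -0.5609 → ψ = 0.3895
Converged at ψ = 0.3895.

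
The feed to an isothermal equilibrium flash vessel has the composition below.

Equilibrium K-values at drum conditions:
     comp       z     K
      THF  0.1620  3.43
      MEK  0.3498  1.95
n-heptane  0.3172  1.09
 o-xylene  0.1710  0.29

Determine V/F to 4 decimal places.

V/F = 0.8914

Material balance + equilibrium reduce to Σ zᵢ(Kᵢ−1)/(1+V/F(Kᵢ−1)) = 0.
g(0) = ΣzᵢKᵢ − 1 = 0.6331 and g(1) = 1 − Σzᵢ/Kᵢ = -0.1073, so a root lies in (0, 1).
Newton iteration, V/F⁰ = 0.5:
  V/F = 0.5000: g = 0.24211, g' = -0.5496 → V/F = 0.9405
  V/F = 0.9405: g = -0.04376, g' = -0.9597 → V/F = 0.8949
  V/F = 0.8949: g = -0.00293, g' = -0.8377 → V/F = 0.8914
Converged at V/F = 0.8914.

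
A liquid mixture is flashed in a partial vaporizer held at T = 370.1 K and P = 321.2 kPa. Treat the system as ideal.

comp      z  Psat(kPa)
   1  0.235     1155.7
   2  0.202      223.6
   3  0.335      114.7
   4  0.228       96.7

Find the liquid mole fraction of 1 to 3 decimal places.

Raoult's law: Kᵢ = Pᵢˢᵃᵗ/P = Pᵢˢᵃᵗ/321.2.
  K_1 = 1155.7/321.2 = 3.59807, K_2 = 223.6/321.2 = 0.69614, K_3 = 114.7/321.2 = 0.35710, K_4 = 96.7/321.2 = 0.30106
Newton iteration, β⁰ = 0.39:
  β = 0.390: g = -0.2729, g' = -0.873 → β = 0.077
  β = 0.077: g = 0.0506, g' = -1.398 → β = 0.113
  β = 0.113: g = 0.0026, g' = -1.259 → β = 0.116
Converged at β = 0.116.
Compositions from xᵢ = zᵢ/(1+β(Kᵢ−1)), yᵢ = Kᵢxᵢ:
  1: x = 0.181, y = 0.650
  2: x = 0.209, y = 0.146
  3: x = 0.362, y = 0.129
  4: x = 0.248, y = 0.075

x_1 = 0.181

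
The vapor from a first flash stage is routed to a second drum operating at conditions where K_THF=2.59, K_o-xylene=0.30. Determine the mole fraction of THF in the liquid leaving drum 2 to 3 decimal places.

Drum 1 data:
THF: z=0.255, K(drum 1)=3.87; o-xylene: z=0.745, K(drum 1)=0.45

Drum 1:
Binary case is linear: z₁(K₁−1)(1+ψ₁(K₂−1)) + z₂(K₂−1)(1+ψ₁(K₁−1)) = 0
⇒ ψ₁ = [z₁(K₁−1)+z₂(K₂−1)] / [−(K₁−1)(K₂−1)] = 0.3221/1.5785 = 0.204
Drum-1 compositions:
  THF: x = 0.161, y = 0.622
  o-xylene: x = 0.839, y = 0.378
Drum-2 feed = drum-1 vapor: z₂ = (0.6224, 0.3776).
Drum 2:
Rachford–Rice: g(ψ₂) = Σ zᵢ(Kᵢ−1)/(1+ψ₂(Kᵢ−1)) = 0.
Check two-phase: ΣzᵢKᵢ = 1.725 > 1 and Σzᵢ/Kᵢ = 1.499 > 1, so g(0) = 0.725 > 0 and g(1) = -0.499 < 0.
Binary case is linear: z₁(K₁−1)(1+ψ₂(K₂−1)) + z₂(K₂−1)(1+ψ₂(K₁−1)) = 0
⇒ ψ₂ = [z₁(K₁−1)+z₂(K₂−1)] / [−(K₁−1)(K₂−1)] = 0.7252/1.1130 = 0.652
  THF: x = 0.306, y = 0.792
  o-xylene: x = 0.694, y = 0.208

x_THF (drum 2) = 0.306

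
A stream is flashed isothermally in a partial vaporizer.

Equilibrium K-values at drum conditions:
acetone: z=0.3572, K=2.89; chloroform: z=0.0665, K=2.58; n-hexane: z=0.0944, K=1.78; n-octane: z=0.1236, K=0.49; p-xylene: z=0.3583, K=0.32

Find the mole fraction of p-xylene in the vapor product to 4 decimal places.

y_p-xylene = 0.1748

Newton–Raphson from V/F = 0.38:
  V/F = 0.3800: g = 0.10864, g' = -0.8819 → V/F = 0.5032
  V/F = 0.5032: g = 0.00227, g' = -0.8574 → V/F = 0.5058
Converged at V/F = 0.5058.
Compositions from xᵢ = zᵢ/(1+V/F(Kᵢ−1)), yᵢ = Kᵢxᵢ:
  acetone: x = 0.1826, y = 0.5278
  chloroform: x = 0.0370, y = 0.0954
  n-hexane: x = 0.0677, y = 0.1205
  n-octane: x = 0.1666, y = 0.0816
  p-xylene: x = 0.5462, y = 0.1748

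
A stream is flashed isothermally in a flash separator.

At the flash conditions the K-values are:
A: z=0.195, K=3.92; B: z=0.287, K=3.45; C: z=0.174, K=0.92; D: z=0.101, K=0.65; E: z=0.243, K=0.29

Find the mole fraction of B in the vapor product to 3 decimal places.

Material balance + equilibrium reduce to Σ zᵢ(Kᵢ−1)/(1+β(Kᵢ−1)) = 0.
g(0) = ΣzᵢKᵢ − 1 = 1.051 and g(1) = 1 − Σzᵢ/Kᵢ = -0.315, so a root lies in (0, 1).
Newton iteration, β⁰ = 0.5:
  β = 0.500: g = 0.2226, g' = -0.937 → β = 0.738
  β = 0.738: g = 0.0062, g' = -0.950 → β = 0.744
Converged at β = 0.744.
Compositions from xᵢ = zᵢ/(1+β(Kᵢ−1)), yᵢ = Kᵢxᵢ:
  A: x = 0.061, y = 0.241
  B: x = 0.102, y = 0.351
  C: x = 0.185, y = 0.170
  D: x = 0.137, y = 0.089
  E: x = 0.515, y = 0.149

y_B = 0.351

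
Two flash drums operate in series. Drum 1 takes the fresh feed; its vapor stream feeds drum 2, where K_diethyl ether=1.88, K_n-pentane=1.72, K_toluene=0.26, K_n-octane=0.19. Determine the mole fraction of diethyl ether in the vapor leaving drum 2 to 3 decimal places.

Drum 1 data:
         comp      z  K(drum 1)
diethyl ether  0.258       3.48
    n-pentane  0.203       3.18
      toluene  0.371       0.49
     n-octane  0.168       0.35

y_diethyl ether (drum 2) = 0.502

Drum 1:
Material balance + equilibrium reduce to Σ zᵢ(Kᵢ−1)/(1+ψ₁(Kᵢ−1)) = 0.
Feasibility: ΣzᵢKᵢ = 1.784, Σzᵢ/Kᵢ = 1.375 — both > 1, two phases present.
Newton iteration, ψ₁⁰ = 0.5:
  ψ₁ = 0.500: g = 0.0816, g' = -0.867 → ψ₁ = 0.594
  ψ₁ = 0.594: g = 0.0021, g' = -0.830 → ψ₁ = 0.597
Converged at ψ₁ = 0.597.
Drum-1 compositions:
  diethyl ether: x = 0.104, y = 0.362
  n-pentane: x = 0.088, y = 0.281
  toluene: x = 0.533, y = 0.261
  n-octane: x = 0.274, y = 0.096
Drum-2 feed = drum-1 vapor: z₂ = (0.3621, 0.2806, 0.2613, 0.0961).
Drum 2:
Rachford–Rice: g(ψ₂) = Σ zᵢ(Kᵢ−1)/(1+ψ₂(Kᵢ−1)) = 0.
Feasibility: ΣzᵢKᵢ = 1.249, Σzᵢ/Kᵢ = 1.866 — both > 1, two phases present.
Iterate (Newton) starting at ψ₂ = 0.5:
  ψ₂ = 0.500: g = -0.0679, g' = -0.752 → ψ₂ = 0.410
  ψ₂ = 0.410: g = -0.0038, g' = -0.674 → ψ₂ = 0.404
Converged at ψ₂ = 0.404.
  diethyl ether: x = 0.267, y = 0.502
  n-pentane: x = 0.217, y = 0.374
  toluene: x = 0.373, y = 0.097
  n-octane: x = 0.143, y = 0.027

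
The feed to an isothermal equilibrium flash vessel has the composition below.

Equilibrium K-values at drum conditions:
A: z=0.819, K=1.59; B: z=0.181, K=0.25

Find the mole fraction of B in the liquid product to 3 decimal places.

x_B = 0.440

Material balance + equilibrium reduce to Σ zᵢ(Kᵢ−1)/(1+β(Kᵢ−1)) = 0.
Check two-phase: ΣzᵢKᵢ = 1.347 > 1 and Σzᵢ/Kᵢ = 1.239 > 1, so g(0) = 0.347 > 0 and g(1) = -0.239 < 0.
Binary case is linear: z₁(K₁−1)(1+β(K₂−1)) + z₂(K₂−1)(1+β(K₁−1)) = 0
⇒ β = [z₁(K₁−1)+z₂(K₂−1)] / [−(K₁−1)(K₂−1)] = 0.3475/0.4425 = 0.785
Compositions from xᵢ = zᵢ/(1+β(Kᵢ−1)), yᵢ = Kᵢxᵢ:
  A: x = 0.560, y = 0.890
  B: x = 0.440, y = 0.110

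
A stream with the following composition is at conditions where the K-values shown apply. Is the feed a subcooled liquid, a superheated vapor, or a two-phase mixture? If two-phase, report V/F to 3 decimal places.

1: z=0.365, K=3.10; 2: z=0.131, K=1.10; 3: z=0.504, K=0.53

two-phase, V/F = 0.641

ΣzᵢKᵢ = 1.543; Σzᵢ/Kᵢ = 1.188.
Both exceed 1, so a two-phase solution exists.
Material balance + equilibrium reduce to Σ zᵢ(Kᵢ−1)/(1+ψ(Kᵢ−1)) = 0.
Newton–Raphson from ψ = 0.45:
  ψ = 0.450: g = 0.1062, g' = -0.606 → ψ = 0.625
  ψ = 0.625: g = 0.0082, g' = -0.525 → ψ = 0.641
Converged at ψ = 0.641.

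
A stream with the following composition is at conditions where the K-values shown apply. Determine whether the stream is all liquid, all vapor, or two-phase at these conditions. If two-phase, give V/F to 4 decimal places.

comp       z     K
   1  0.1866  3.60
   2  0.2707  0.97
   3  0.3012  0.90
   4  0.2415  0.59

two-phase, V/F = 0.6694

ΣzᵢKᵢ = 1.3479; Σzᵢ/Kᵢ = 1.0749.
Both exceed 1, so a two-phase solution exists.
Let ψ = V/F and solve Σ zᵢ(Kᵢ−1)/(1+ψ(Kᵢ−1)) = 0.
Iterate (Newton) starting at ψ = 0.41:
  ψ = 0.4100: g = 0.07618, g' = -0.3577 → ψ = 0.6230
  ψ = 0.6230: g = 0.01182, g' = -0.2607 → ψ = 0.6683
  ψ = 0.6683: g = 0.00027, g' = -0.2491 → ψ = 0.6694
Converged at ψ = 0.6694.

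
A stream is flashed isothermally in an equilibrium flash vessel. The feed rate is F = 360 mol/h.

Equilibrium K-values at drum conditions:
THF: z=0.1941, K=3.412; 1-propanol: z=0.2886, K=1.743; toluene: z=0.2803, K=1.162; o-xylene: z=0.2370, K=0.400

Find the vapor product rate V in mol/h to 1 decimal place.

V = 328.1 mol/h

Newton iteration, β⁰ = 0.5:
  β = 0.5000: g = 0.20744, g' = -0.4972 → β = 0.9172
  β = 0.9172: g = -0.00345, g' = -0.5933 → β = 0.9114
Converged at β = 0.9114.
Then V = β·F = 0.9114·360 = 328.1 mol/h and L = F − V = 31.9 mol/h.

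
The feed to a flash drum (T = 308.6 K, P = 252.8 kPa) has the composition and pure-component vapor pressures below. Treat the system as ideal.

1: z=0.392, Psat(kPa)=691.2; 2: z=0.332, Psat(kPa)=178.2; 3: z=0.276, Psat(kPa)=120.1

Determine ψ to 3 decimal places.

ψ = 0.605

Raoult's law: Kᵢ = Pᵢˢᵃᵗ/P = Pᵢˢᵃᵗ/252.8.
  K_1 = 691.2/252.8 = 2.73418, K_2 = 178.2/252.8 = 0.70491, K_3 = 120.1/252.8 = 0.47508
Newton–Raphson from ψ = 0.66:
  ψ = 0.660: g = -0.0264, g' = -0.479 → ψ = 0.605
Converged at ψ = 0.605.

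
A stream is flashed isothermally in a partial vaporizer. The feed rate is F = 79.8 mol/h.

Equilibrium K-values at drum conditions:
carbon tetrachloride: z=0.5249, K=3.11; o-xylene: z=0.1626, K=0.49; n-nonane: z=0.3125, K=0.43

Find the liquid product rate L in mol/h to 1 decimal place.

Newton iteration, ψ⁰ = 0.5:
  ψ = 0.5000: g = 0.17851, g' = -0.8282 → ψ = 0.7155
  ψ = 0.7155: g = 0.00989, g' = -0.7654 → ψ = 0.7285
Converged at ψ = 0.7285.
Then V = ψ·F = 0.7285·79.8 = 58.1 mol/h and L = F − V = 21.7 mol/h.

L = 21.7 mol/h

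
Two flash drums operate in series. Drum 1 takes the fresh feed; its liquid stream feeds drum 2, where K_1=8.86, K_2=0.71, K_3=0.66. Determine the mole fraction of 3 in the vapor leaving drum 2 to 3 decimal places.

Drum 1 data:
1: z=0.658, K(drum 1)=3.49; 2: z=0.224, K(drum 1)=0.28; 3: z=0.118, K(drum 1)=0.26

Drum 1:
Let ψ₁ = V/F and solve Σ zᵢ(Kᵢ−1)/(1+ψ₁(Kᵢ−1)) = 0.
Check two-phase: ΣzᵢKᵢ = 2.390 > 1 and Σzᵢ/Kᵢ = 1.442 > 1, so g(0) = 1.390 > 0 and g(1) = -0.442 < 0.
Newton iteration, ψ₁⁰ = 0.5:
  ψ₁ = 0.500: g = 0.3392, g' = -1.256 → ψ₁ = 0.770
  ψ₁ = 0.770: g = -0.0035, g' = -1.414 → ψ₁ = 0.768
Converged at ψ₁ = 0.768.
Drum-1 compositions:
  1: x = 0.226, y = 0.789
  2: x = 0.501, y = 0.140
  3: x = 0.273, y = 0.071
Drum-2 feed = drum-1 liquid: z₂ = (0.2260, 0.5008, 0.2732).
Drum 2:
Rachford–Rice: g(ψ₂) = Σ zᵢ(Kᵢ−1)/(1+ψ₂(Kᵢ−1)) = 0.
g(0) = ΣzᵢKᵢ − 1 = 1.538 and g(1) = 1 − Σzᵢ/Kᵢ = -0.145, so a root lies in (0, 1).
Iterate (Newton) starting at ψ₂ = 0.56:
  ψ₂ = 0.560: g = 0.0407, g' = -0.587 → ψ₂ = 0.629
  ψ₂ = 0.629: g = 0.0028, g' = -0.509 → ψ₂ = 0.635
Converged at ψ₂ = 0.635.
  1: x = 0.038, y = 0.334
  2: x = 0.614, y = 0.436
  3: x = 0.348, y = 0.230

y_3 (drum 2) = 0.230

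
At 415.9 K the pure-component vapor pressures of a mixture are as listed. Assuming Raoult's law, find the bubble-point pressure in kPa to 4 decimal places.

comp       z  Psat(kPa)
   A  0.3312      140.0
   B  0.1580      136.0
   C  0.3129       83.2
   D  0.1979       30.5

At the bubble point ψ → 0, so ΣzᵢKᵢ = 1 with Kᵢ = Pᵢˢᵃᵗ/P ⇒ P = ΣzᵢPᵢˢᵃᵗ.
P = 0.3312·140.0 + 0.1580·136.0 + 0.3129·83.2 + 0.1979·30.5 = 99.9252 kPa

Pbub = 99.9252 kPa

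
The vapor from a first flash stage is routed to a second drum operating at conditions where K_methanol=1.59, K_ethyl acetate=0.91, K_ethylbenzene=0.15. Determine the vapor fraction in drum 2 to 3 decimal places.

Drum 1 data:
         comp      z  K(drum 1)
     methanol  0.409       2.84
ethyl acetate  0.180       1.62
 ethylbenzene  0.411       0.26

V/F (drum 2) = 0.514

Drum 1:
Newton iteration, ψ₁⁰ = 0.67:
  ψ₁ = 0.670: g = -0.1873, g' = -1.198 → ψ₁ = 0.514
  ψ₁ = 0.514: g = -0.0190, g' = -0.991 → ψ₁ = 0.494
Converged at ψ₁ = 0.494.
Drum-1 compositions:
  methanol: x = 0.214, y = 0.608
  ethyl acetate: x = 0.138, y = 0.223
  ethylbenzene: x = 0.648, y = 0.168
Drum-2 feed = drum-1 vapor: z₂ = (0.6083, 0.2232, 0.1685).
Drum 2:
Let ψ₂ = V/F and solve Σ zᵢ(Kᵢ−1)/(1+ψ₂(Kᵢ−1)) = 0.
g(0) = ΣzᵢKᵢ − 1 = 0.196 and g(1) = 1 − Σzᵢ/Kᵢ = -0.751, so a root lies in (0, 1).
Iterate (Newton) starting at ψ₂ = 0.5:
  ψ₂ = 0.500: g = 0.0070, g' = -0.496 → ψ₂ = 0.514
Converged at ψ₂ = 0.514.
  methanol: x = 0.467, y = 0.742
  ethyl acetate: x = 0.234, y = 0.213
  ethylbenzene: x = 0.299, y = 0.045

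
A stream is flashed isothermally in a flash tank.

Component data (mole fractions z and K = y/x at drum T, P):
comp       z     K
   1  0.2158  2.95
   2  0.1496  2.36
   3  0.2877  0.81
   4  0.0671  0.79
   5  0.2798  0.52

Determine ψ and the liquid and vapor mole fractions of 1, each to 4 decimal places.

Iterate (Newton) starting at ψ = 0.5:
  ψ = 0.5000: g = 0.08131, g' = -0.4364 → ψ = 0.6863
  ψ = 0.6863: g = 0.00558, g' = -0.3852 → ψ = 0.7008
  ψ = 0.7008: g = 0.00001, g' = -0.3833 → ψ = 0.7009
Converged at ψ = 0.7009.
Compositions from xᵢ = zᵢ/(1+ψ(Kᵢ−1)), yᵢ = Kᵢxᵢ:
  1: x = 0.0912, y = 0.2690
  2: x = 0.0766, y = 0.1808
  3: x = 0.3319, y = 0.2688
  4: x = 0.0787, y = 0.0622
  5: x = 0.4216, y = 0.2193

ψ = 0.7009, x_1 = 0.0912, y_1 = 0.2690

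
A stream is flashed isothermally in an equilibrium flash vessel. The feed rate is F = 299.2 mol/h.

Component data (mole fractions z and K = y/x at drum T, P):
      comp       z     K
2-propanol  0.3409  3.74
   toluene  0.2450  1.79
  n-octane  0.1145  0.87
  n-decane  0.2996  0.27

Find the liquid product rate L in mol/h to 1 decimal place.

Let ψ = V/F and solve Σ zᵢ(Kᵢ−1)/(1+ψ(Kᵢ−1)) = 0.
Check two-phase: ΣzᵢKᵢ = 1.8940 > 1 and Σzᵢ/Kᵢ = 1.4693 > 1, so g(0) = 0.8940 > 0 and g(1) = -0.4693 < 0.
Iterate (Newton) starting at ψ = 0.5:
  ψ = 0.5000: g = 0.17252, g' = -0.9324 → ψ = 0.6850
  ψ = 0.6850: g = -0.00357, g' = -1.0147 → ψ = 0.6815
Converged at ψ = 0.6815.
Then V = ψ·F = 0.6815·299.2 = 203.9 mol/h and L = F − V = 95.3 mol/h.

L = 95.3 mol/h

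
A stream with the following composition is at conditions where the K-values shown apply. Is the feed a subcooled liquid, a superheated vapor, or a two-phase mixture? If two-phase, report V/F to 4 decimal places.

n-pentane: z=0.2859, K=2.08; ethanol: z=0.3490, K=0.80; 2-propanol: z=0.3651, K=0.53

ΣzᵢKᵢ = 1.0674; Σzᵢ/Kᵢ = 1.2626.
Both exceed 1, so a two-phase solution exists.
Iterate (Newton) starting at ψ = 0.5:
  ψ = 0.5000: g = -0.10136, g' = -0.2957 → ψ = 0.1572
  ψ = 0.1572: g = 0.00662, g' = -0.3526 → ψ = 0.1759
  ψ = 0.1759: g = 0.00006, g' = -0.3463 → ψ = 0.1761
Converged at ψ = 0.1761.

two-phase, V/F = 0.1761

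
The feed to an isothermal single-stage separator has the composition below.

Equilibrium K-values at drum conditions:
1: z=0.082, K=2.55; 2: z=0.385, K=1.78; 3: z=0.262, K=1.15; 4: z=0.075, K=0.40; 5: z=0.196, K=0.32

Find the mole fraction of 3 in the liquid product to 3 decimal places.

Let ψ = V/F and solve Σ zᵢ(Kᵢ−1)/(1+ψ(Kᵢ−1)) = 0.
Check two-phase: ΣzᵢKᵢ = 1.288 > 1 and Σzᵢ/Kᵢ = 1.276 > 1, so g(0) = 0.288 > 0 and g(1) = -0.276 < 0.
Newton–Raphson from ψ = 0.37:
  ψ = 0.370: g = 0.1151, g' = -0.432 → ψ = 0.636
  ψ = 0.636: g = -0.0072, g' = -0.512 → ψ = 0.622
Converged at ψ = 0.622.
Compositions from xᵢ = zᵢ/(1+ψ(Kᵢ−1)), yᵢ = Kᵢxᵢ:
  1: x = 0.042, y = 0.106
  2: x = 0.259, y = 0.461
  3: x = 0.240, y = 0.276
  4: x = 0.120, y = 0.048
  5: x = 0.340, y = 0.109

x_3 = 0.240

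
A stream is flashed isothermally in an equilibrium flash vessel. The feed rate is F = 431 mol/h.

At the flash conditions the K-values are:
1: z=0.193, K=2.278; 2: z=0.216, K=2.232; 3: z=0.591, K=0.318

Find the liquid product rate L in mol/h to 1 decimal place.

Material balance + equilibrium reduce to Σ zᵢ(Kᵢ−1)/(1+ψ(Kᵢ−1)) = 0.
Check two-phase: ΣzᵢKᵢ = 1.110 > 1 and Σzᵢ/Kᵢ = 2.040 > 1, so g(0) = 0.110 > 0 and g(1) = -1.040 < 0.
Newton iteration, ψ⁰ = 0.43:
  ψ = 0.430: g = -0.2372, g' = -0.822 → ψ = 0.141
  ψ = 0.141: g = -0.0105, g' = -0.801 → ψ = 0.128
Converged at ψ = 0.128.
Then V = ψ·F = 0.1283·431 = 55.3 mol/h and L = F − V = 375.7 mol/h.

L = 375.7 mol/h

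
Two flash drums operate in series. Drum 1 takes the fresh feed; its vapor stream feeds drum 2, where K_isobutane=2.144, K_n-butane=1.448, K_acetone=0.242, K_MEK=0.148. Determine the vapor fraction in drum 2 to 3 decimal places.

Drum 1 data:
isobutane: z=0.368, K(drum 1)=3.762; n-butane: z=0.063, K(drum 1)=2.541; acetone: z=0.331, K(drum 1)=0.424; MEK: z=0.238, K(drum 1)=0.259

V/F (drum 2) = 0.638

Drum 1:
Let ψ₁ = V/F and solve Σ zᵢ(Kᵢ−1)/(1+ψ₁(Kᵢ−1)) = 0.
Feasibility: ΣzᵢKᵢ = 1.746, Σzᵢ/Kᵢ = 1.822 — both > 1, two phases present.
Newton iteration, ψ₁⁰ = 0.6:
  ψ₁ = 0.600: g = -0.1759, g' = -1.118 → ψ₁ = 0.443
  ψ₁ = 0.443: g = -0.0033, g' = -1.108 → ψ₁ = 0.440
Converged at ψ₁ = 0.440.
Drum-1 compositions:
  isobutane: x = 0.166, y = 0.625
  n-butane: x = 0.038, y = 0.095
  acetone: x = 0.443, y = 0.188
  MEK: x = 0.353, y = 0.091
Drum-2 feed = drum-1 vapor: z₂ = (0.6252, 0.0954, 0.1879, 0.0914).
Drum 2:
Iterate (Newton) starting at ψ₂ = 0.68:
  ψ₂ = 0.680: g = -0.0441, g' = -1.105 → ψ₂ = 0.640
  ψ₂ = 0.640: g = -0.0019, g' = -1.013 → ψ₂ = 0.638
Converged at ψ₂ = 0.638.
  isobutane: x = 0.361, y = 0.775
  n-butane: x = 0.074, y = 0.107
  acetone: x = 0.364, y = 0.088
  MEK: x = 0.200, y = 0.030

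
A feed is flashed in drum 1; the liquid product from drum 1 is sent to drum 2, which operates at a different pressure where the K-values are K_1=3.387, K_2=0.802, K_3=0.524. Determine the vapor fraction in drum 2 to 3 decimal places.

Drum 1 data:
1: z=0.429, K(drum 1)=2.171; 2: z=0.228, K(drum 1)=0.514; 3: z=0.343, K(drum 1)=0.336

V/F (drum 2) = 0.605

Drum 1:
Newton iteration, ψ₁⁰ = 0.65:
  ψ₁ = 0.650: g = -0.2774, g' = -0.773 → ψ₁ = 0.291
  ψ₁ = 0.291: g = -0.0367, g' = -0.633 → ψ₁ = 0.233
Converged at ψ₁ = 0.233.
Drum-1 compositions:
  1: x = 0.337, y = 0.731
  2: x = 0.257, y = 0.132
  3: x = 0.406, y = 0.136
Drum-2 feed = drum-1 liquid: z₂ = (0.3369, 0.2572, 0.4059).
Drum 2:
Let ψ₂ = V/F and solve Σ zᵢ(Kᵢ−1)/(1+ψ₂(Kᵢ−1)) = 0.
Feasibility: ΣzᵢKᵢ = 1.560, Σzᵢ/Kᵢ = 1.195 — both > 1, two phases present.
Newton iteration, ψ₂⁰ = 0.62:
  ψ₂ = 0.620: g = -0.0079, g' = -0.510 → ψ₂ = 0.605
Converged at ψ₂ = 0.605.
  1: x = 0.138, y = 0.467
  2: x = 0.292, y = 0.234
  3: x = 0.570, y = 0.299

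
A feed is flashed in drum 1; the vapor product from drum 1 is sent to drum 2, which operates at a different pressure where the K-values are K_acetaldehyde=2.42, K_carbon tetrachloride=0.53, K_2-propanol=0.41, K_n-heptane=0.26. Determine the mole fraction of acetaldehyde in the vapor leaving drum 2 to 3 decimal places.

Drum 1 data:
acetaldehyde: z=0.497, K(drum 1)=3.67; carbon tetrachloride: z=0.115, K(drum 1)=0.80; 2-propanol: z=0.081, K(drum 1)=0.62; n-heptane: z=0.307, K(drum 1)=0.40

y_acetaldehyde (drum 2) = 0.764

Drum 1:
Let ψ₁ = V/F and solve Σ zᵢ(Kᵢ−1)/(1+ψ₁(Kᵢ−1)) = 0.
Feasibility: ΣzᵢKᵢ = 2.089, Σzᵢ/Kᵢ = 1.177 — both > 1, two phases present.
Newton iteration, ψ₁⁰ = 0.5:
  ψ₁ = 0.500: g = 0.2416, g' = -0.899 → ψ₁ = 0.769
  ψ₁ = 0.769: g = 0.0221, g' = -0.791 → ψ₁ = 0.797
Converged at ψ₁ = 0.797.
Drum-1 compositions:
  acetaldehyde: x = 0.159, y = 0.583
  carbon tetrachloride: x = 0.137, y = 0.109
  2-propanol: x = 0.116, y = 0.072
  n-heptane: x = 0.588, y = 0.235
Drum-2 feed = drum-1 vapor: z₂ = (0.5833, 0.1094, 0.0720, 0.2352).
Drum 2:
Iterate (Newton) starting at ψ₂ = 0.5:
  ψ₂ = 0.500: g = 0.0806, g' = -0.819 → ψ₂ = 0.598
  ψ₂ = 0.598: g = -0.0019, g' = -0.865 → ψ₂ = 0.596
Converged at ψ₂ = 0.596.
  acetaldehyde: x = 0.316, y = 0.764
  carbon tetrachloride: x = 0.152, y = 0.081
  2-propanol: x = 0.111, y = 0.046
  n-heptane: x = 0.421, y = 0.109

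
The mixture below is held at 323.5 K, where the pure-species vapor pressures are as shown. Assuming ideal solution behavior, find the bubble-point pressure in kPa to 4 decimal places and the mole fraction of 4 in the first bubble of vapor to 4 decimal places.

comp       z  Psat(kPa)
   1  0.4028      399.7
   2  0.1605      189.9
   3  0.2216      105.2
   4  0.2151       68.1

At the bubble point ψ → 0, so ΣzᵢKᵢ = 1 with Kᵢ = Pᵢˢᵃᵗ/P ⇒ P = ΣzᵢPᵢˢᵃᵗ.
P = 0.4028·399.7 + 0.1605·189.9 + 0.2216·105.2 + 0.2151·68.1 = 229.4387 kPa
yᵢ = zᵢPᵢˢᵃᵗ/P ⇒ y_4 = 0.2151·68.1/229.4387 = 0.0638

Pbub = 229.4387 kPa, y_4 = 0.0638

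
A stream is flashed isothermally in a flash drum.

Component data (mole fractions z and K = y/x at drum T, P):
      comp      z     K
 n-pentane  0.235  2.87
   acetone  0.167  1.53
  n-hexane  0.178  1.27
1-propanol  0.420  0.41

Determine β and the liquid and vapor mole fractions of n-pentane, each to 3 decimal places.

Let β = V/F and solve Σ zᵢ(Kᵢ−1)/(1+β(Kᵢ−1)) = 0.
Feasibility: ΣzᵢKᵢ = 1.328, Σzᵢ/Kᵢ = 1.356 — both > 1, two phases present.
Newton iteration, β⁰ = 0.5:
  β = 0.500: g = -0.0121, g' = -0.553 → β = 0.478
Converged at β = 0.478.
Compositions from xᵢ = zᵢ/(1+β(Kᵢ−1)), yᵢ = Kᵢxᵢ:
  n-pentane: x = 0.124, y = 0.356
  acetone: x = 0.133, y = 0.204
  n-hexane: x = 0.158, y = 0.200
  1-propanol: x = 0.585, y = 0.240

β = 0.478, x_n-pentane = 0.124, y_n-pentane = 0.356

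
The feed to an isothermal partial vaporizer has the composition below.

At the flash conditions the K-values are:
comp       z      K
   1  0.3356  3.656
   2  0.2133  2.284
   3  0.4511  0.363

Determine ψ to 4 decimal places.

ψ = 0.6351

Let ψ = V/F and solve Σ zᵢ(Kᵢ−1)/(1+ψ(Kᵢ−1)) = 0.
g(0) = ΣzᵢKᵢ − 1 = 0.8779 and g(1) = 1 − Σzᵢ/Kᵢ = -0.4279, so a root lies in (0, 1).
Newton–Raphson from ψ = 0.55:
  ψ = 0.5500: g = 0.08042, g' = -0.9455 → ψ = 0.6351
Converged at ψ = 0.6351.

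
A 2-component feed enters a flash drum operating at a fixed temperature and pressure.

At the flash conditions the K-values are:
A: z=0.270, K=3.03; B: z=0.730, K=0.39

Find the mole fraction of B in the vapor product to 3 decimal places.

y_B = 0.300

Newton–Raphson from ψ = 0.42:
  ψ = 0.420: g = -0.3028, g' = -0.815 → ψ = 0.049
  ψ = 0.049: g = 0.0401, g' = -1.211 → ψ = 0.082
  ψ = 0.082: g = 0.0016, g' = -1.120 → ψ = 0.083
Converged at ψ = 0.083.
Compositions from xᵢ = zᵢ/(1+ψ(Kᵢ−1)), yᵢ = Kᵢxᵢ:
  A: x = 0.231, y = 0.700
  B: x = 0.769, y = 0.300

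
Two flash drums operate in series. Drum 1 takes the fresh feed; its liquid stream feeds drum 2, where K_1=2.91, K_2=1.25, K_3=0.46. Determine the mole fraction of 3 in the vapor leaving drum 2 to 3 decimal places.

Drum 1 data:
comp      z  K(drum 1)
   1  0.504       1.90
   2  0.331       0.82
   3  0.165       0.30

Drum 1:
Let ψ₁ = V/F and solve Σ zᵢ(Kᵢ−1)/(1+ψ₁(Kᵢ−1)) = 0.
Feasibility: ΣzᵢKᵢ = 1.279, Σzᵢ/Kᵢ = 1.219 — both > 1, two phases present.
Iterate (Newton) starting at ψ₁ = 0.47:
  ψ₁ = 0.470: g = 0.0815, g' = -0.394 → ψ₁ = 0.677
  ψ₁ = 0.677: g = -0.0055, g' = -0.464 → ψ₁ = 0.665
Converged at ψ₁ = 0.665.
Drum-1 compositions:
  1: x = 0.315, y = 0.599
  2: x = 0.376, y = 0.308
  3: x = 0.309, y = 0.093
Drum-2 feed = drum-1 liquid: z₂ = (0.3153, 0.3760, 0.3087).
Drum 2:
Material balance + equilibrium reduce to Σ zᵢ(Kᵢ−1)/(1+ψ₂(Kᵢ−1)) = 0.
Feasibility: ΣzᵢKᵢ = 1.530, Σzᵢ/Kᵢ = 1.080 — both > 1, two phases present.
Newton–Raphson from ψ₂ = 0.5:
  ψ₂ = 0.500: g = 0.1632, g' = -0.488 → ψ₂ = 0.834
  ψ₂ = 0.834: g = 0.0066, g' = -0.485 → ψ₂ = 0.848
Converged at ψ₂ = 0.848.
  1: x = 0.120, y = 0.350
  2: x = 0.310, y = 0.388
  3: x = 0.569, y = 0.262

y_3 (drum 2) = 0.262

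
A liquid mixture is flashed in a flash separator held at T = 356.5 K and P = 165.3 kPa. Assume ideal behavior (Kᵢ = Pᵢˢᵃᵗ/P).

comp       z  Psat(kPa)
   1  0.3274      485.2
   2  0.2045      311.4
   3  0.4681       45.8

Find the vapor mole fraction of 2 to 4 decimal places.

y_2 = 0.2818

Raoult's law: Kᵢ = Pᵢˢᵃᵗ/P = Pᵢˢᵃᵗ/165.3.
  K_1 = 485.2/165.3 = 2.935269, K_2 = 311.4/165.3 = 1.883848, K_3 = 45.8/165.3 = 0.277072
Material balance + equilibrium reduce to Σ zᵢ(Kᵢ−1)/(1+ψ(Kᵢ−1)) = 0.
Feasibility: ΣzᵢKᵢ = 1.4760, Σzᵢ/Kᵢ = 1.9095 — both > 1, two phases present.
Iterate (Newton) starting at ψ = 0.58:
  ψ = 0.5800: g = -0.16473, g' = -1.0675 → ψ = 0.4257
  ψ = 0.4257: g = -0.01010, g' = -0.9635 → ψ = 0.4152
Converged at ψ = 0.4152.
Compositions from xᵢ = zᵢ/(1+ψ(Kᵢ−1)), yᵢ = Kᵢxᵢ:
  1: x = 0.1815, y = 0.5329
  2: x = 0.1496, y = 0.2818
  3: x = 0.6689, y = 0.1853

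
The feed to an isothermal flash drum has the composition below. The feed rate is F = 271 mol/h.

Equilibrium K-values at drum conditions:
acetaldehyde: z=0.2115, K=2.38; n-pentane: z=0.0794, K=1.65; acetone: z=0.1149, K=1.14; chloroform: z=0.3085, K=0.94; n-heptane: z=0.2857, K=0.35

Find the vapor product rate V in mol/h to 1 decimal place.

Let β = V/F and solve Σ zᵢ(Kᵢ−1)/(1+β(Kᵢ−1)) = 0.
Check two-phase: ΣzᵢKᵢ = 1.1554 > 1 and Σzᵢ/Kᵢ = 1.3823 > 1, so g(0) = 0.1554 > 0 and g(1) = -0.3823 < 0.
Newton iteration, β⁰ = 0.34:
  β = 0.3400: g = -0.00100, g' = -0.4112 → β = 0.3376
Converged at β = 0.3376.
Then V = β·F = 0.3376·271 = 91.5 mol/h and L = F − V = 179.5 mol/h.

V = 91.5 mol/h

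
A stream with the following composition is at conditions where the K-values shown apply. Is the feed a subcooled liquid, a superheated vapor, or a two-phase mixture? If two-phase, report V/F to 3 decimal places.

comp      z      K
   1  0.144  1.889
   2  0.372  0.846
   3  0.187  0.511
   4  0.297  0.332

ΣzᵢKᵢ = 0.781; Σzᵢ/Kᵢ = 1.776.
Since ΣzᵢKᵢ < 1 the mixture is below its bubble point — single liquid phase.

subcooled liquid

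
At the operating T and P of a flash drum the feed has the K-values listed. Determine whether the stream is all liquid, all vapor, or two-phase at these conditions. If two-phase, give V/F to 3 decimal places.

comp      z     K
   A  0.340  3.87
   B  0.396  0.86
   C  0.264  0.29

two-phase, V/F = 0.564

ΣzᵢKᵢ = 1.733; Σzᵢ/Kᵢ = 1.459.
Both exceed 1, so a two-phase solution exists.
Material balance + equilibrium reduce to Σ zᵢ(Kᵢ−1)/(1+ψ(Kᵢ−1)) = 0.
Newton–Raphson from ψ = 0.59:
  ψ = 0.590: g = -0.0207, g' = -0.789 → ψ = 0.564
Converged at ψ = 0.564.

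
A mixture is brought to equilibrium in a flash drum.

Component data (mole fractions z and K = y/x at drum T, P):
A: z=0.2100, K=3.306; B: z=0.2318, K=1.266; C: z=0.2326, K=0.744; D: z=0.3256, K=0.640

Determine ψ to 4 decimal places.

ψ = 0.7295

Rachford–Rice: g(ψ) = Σ zᵢ(Kᵢ−1)/(1+ψ(Kᵢ−1)) = 0.
g(0) = ΣzᵢKᵢ − 1 = 0.3692 and g(1) = 1 − Σzᵢ/Kᵢ = -0.0680, so a root lies in (0, 1).
Newton iteration, ψ⁰ = 0.48:
  ψ = 0.4800: g = 0.07493, g' = -0.3460 → ψ = 0.6966
  ψ = 0.6966: g = 0.00890, g' = -0.2738 → ψ = 0.7291
  ψ = 0.7291: g = 0.00011, g' = -0.2675 → ψ = 0.7295
Converged at ψ = 0.7295.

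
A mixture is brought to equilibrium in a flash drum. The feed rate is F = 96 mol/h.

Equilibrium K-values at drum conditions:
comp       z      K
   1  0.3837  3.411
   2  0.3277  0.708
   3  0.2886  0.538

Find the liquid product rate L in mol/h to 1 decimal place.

Let β = V/F and solve Σ zᵢ(Kᵢ−1)/(1+β(Kᵢ−1)) = 0.
Check two-phase: ΣzᵢKᵢ = 1.6961 > 1 and Σzᵢ/Kᵢ = 1.1118 > 1, so g(0) = 0.6961 > 0 and g(1) = -0.1118 < 0.
Newton iteration, β⁰ = 0.6:
  β = 0.6000: g = 0.07764, g' = -0.5316 → β = 0.7460
  β = 0.7460: g = 0.00475, g' = -0.4739 → β = 0.7561
Converged at β = 0.7561.
Then V = β·F = 0.7561·96 = 72.6 mol/h and L = F − V = 23.4 mol/h.

L = 23.4 mol/h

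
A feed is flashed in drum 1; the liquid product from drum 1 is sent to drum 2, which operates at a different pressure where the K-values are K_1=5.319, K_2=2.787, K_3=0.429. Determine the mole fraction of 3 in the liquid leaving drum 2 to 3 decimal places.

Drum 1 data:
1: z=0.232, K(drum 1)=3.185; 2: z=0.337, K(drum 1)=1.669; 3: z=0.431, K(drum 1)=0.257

x_3 (drum 2) = 0.805

Drum 1:
Newton–Raphson from ψ₁ = 0.45:
  ψ₁ = 0.450: g = -0.0522, g' = -0.908 → ψ₁ = 0.392
Converged at ψ₁ = 0.392.
Drum-1 compositions:
  1: x = 0.125, y = 0.398
  2: x = 0.267, y = 0.446
  3: x = 0.608, y = 0.156
Drum-2 feed = drum-1 liquid: z₂ = (0.1250, 0.2670, 0.6080).
Drum 2:
Rachford–Rice: g(ψ₂) = Σ zᵢ(Kᵢ−1)/(1+ψ₂(Kᵢ−1)) = 0.
Check two-phase: ΣzᵢKᵢ = 1.670 > 1 and Σzᵢ/Kᵢ = 1.537 > 1, so g(0) = 0.670 > 0 and g(1) = -0.537 < 0.
Newton–Raphson from ψ₂ = 0.5:
  ψ₂ = 0.500: g = -0.0630, g' = -0.860 → ψ₂ = 0.427
  ψ₂ = 0.427: g = 0.0016, g' = -0.909 → ψ₂ = 0.428
Converged at ψ₂ = 0.428.
  1: x = 0.044, y = 0.233
  2: x = 0.151, y = 0.421
  3: x = 0.805, y = 0.345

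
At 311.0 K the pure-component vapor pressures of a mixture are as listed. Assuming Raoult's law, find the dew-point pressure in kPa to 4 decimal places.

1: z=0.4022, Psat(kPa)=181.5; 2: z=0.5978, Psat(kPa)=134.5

At the dew point ψ → 1, so Σzᵢ/Kᵢ = 1 with Kᵢ = Pᵢˢᵃᵗ/P ⇒ 1/P = Σzᵢ/Pᵢˢᵃᵗ.
1/P = 0.4022/181.5 + 0.5978/134.5 = 0.0066606 ⇒ P = 150.1369 kPa

Pdew = 150.1369 kPa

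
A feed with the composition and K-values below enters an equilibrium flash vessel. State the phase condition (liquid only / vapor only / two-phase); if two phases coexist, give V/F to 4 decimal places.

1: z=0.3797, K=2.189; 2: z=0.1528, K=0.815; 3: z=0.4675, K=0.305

two-phase, V/F = 0.1372

ΣzᵢKᵢ = 1.0983; Σzᵢ/Kᵢ = 1.8937.
Both exceed 1, so a two-phase solution exists.
Rachford–Rice: g(ψ) = Σ zᵢ(Kᵢ−1)/(1+ψ(Kᵢ−1)) = 0.
Newton–Raphson from ψ = 0.5:
  ψ = 0.5000: g = -0.24596, g' = -0.7479 → ψ = 0.1711
  ψ = 0.1711: g = -0.02282, g' = -0.6671 → ψ = 0.1369
  ψ = 0.1369: g = 0.00018, g' = -0.6783 → ψ = 0.1372
Converged at ψ = 0.1372.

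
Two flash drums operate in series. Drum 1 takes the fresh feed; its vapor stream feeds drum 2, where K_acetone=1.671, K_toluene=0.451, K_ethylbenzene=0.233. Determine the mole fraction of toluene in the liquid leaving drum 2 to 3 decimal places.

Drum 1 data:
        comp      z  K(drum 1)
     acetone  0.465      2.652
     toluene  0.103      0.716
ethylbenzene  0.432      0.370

Drum 1:
Let ψ₁ = V/F and solve Σ zᵢ(Kᵢ−1)/(1+ψ₁(Kᵢ−1)) = 0.
g(0) = ΣzᵢKᵢ − 1 = 0.467 and g(1) = 1 − Σzᵢ/Kᵢ = -0.487, so a root lies in (0, 1).
Iterate (Newton) starting at ψ₁ = 0.5:
  ψ₁ = 0.500: g = -0.0107, g' = -0.757 → ψ₁ = 0.486
Converged at ψ₁ = 0.486.
Drum-1 compositions:
  acetone: x = 0.258, y = 0.684
  toluene: x = 0.119, y = 0.086
  ethylbenzene: x = 0.623, y = 0.230
Drum-2 feed = drum-1 vapor: z₂ = (0.6841, 0.0856, 0.2303).
Drum 2:
Let ψ₂ = V/F and solve Σ zᵢ(Kᵢ−1)/(1+ψ₂(Kᵢ−1)) = 0.
g(0) = ΣzᵢKᵢ − 1 = 0.235 and g(1) = 1 − Σzᵢ/Kᵢ = -0.588, so a root lies in (0, 1).
Newton iteration, ψ₂⁰ = 0.57:
  ψ₂ = 0.570: g = -0.0502, g' = -0.644 → ψ₂ = 0.492
  ψ₂ = 0.492: g = -0.0030, g' = -0.572 → ψ₂ = 0.487
Converged at ψ₂ = 0.487.
  acetone: x = 0.516, y = 0.862
  toluene: x = 0.117, y = 0.053
  ethylbenzene: x = 0.368, y = 0.086

x_toluene (drum 2) = 0.117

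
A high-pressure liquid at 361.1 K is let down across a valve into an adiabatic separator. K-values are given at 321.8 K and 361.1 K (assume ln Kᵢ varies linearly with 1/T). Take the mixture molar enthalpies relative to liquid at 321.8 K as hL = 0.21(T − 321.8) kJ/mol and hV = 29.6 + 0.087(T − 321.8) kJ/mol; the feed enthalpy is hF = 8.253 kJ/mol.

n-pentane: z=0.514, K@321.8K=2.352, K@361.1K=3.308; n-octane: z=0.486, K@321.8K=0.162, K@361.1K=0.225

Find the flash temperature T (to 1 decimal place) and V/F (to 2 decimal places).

Adiabatic flash: solve Rachford–Rice at each trial T, then check hF = ψ·hV(T) + (1−ψ)·hL(T).
  T = 321.8 K: K = (2.352, 0.162), RR gives ψ = 0.254, H_out = 7.515 kJ/mol
  T = 361.1 K: K = (3.308, 0.225), RR gives ψ = 0.453, H_out = 19.463 kJ/mol
  T = 341.5 K: K = (2.818, 0.193), RR gives ψ = 0.369, H_out = 14.178 kJ/mol
  T = 331.6 K: K = (2.580, 0.177), RR gives ψ = 0.317, H_out = 11.061 kJ/mol
  T = 326.7 K: K = (2.465, 0.170), RR gives ψ = 0.287, H_out = 9.357 kJ/mol
  T = 324.2 K: K = (2.407, 0.166), RR gives ψ = 0.271, H_out = 8.437 kJ/mol
Linear interpolation between T = 321.8 (H_out = 7.515) and T = 324.2 (H_out = 8.437) on hF = 8.253 gives T ≈ 323.7 K, at which ψ = 0.27.

T = 323.7 K, V/F = 0.27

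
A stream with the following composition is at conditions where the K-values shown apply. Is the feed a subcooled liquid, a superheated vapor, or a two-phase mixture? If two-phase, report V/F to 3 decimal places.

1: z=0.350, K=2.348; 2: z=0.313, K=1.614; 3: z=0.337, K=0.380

ΣzᵢKᵢ = 1.455; Σzᵢ/Kᵢ = 1.230.
Both exceed 1, so a two-phase solution exists.
Material balance + equilibrium reduce to Σ zᵢ(Kᵢ−1)/(1+ψ(Kᵢ−1)) = 0.
Newton–Raphson from ψ = 0.44:
  ψ = 0.440: g = 0.1601, g' = -0.569 → ψ = 0.722
  ψ = 0.722: g = -0.0057, g' = -0.644 → ψ = 0.713
Converged at ψ = 0.713.

two-phase, V/F = 0.713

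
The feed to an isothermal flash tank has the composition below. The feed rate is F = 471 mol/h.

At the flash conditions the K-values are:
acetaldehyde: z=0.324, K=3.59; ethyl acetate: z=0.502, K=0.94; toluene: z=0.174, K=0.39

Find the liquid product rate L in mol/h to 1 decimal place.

L = 61.2 mol/h

Iterate (Newton) starting at β = 0.55:
  β = 0.550: g = 0.1552, g' = -0.518 → β = 0.850
  β = 0.850: g = 0.0102, g' = -0.493 → β = 0.870
Converged at β = 0.870.
Then V = β·F = 0.8700·471 = 409.8 mol/h and L = F − V = 61.2 mol/h.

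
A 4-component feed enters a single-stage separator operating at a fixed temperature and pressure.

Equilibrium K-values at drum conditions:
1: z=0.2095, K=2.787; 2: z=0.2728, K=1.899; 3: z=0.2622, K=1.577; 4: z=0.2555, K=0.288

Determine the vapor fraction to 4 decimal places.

ψ = 0.7752

Material balance + equilibrium reduce to Σ zᵢ(Kᵢ−1)/(1+ψ(Kᵢ−1)) = 0.
Feasibility: ΣzᵢKᵢ = 1.5890, Σzᵢ/Kᵢ = 1.2722 — both > 1, two phases present.
Iterate (Newton) starting at ψ = 0.5:
  ψ = 0.5000: g = 0.20185, g' = -0.6564 → ψ = 0.8075
  ψ = 0.8075: g = -0.02943, g' = -0.9436 → ψ = 0.7763
  ψ = 0.7763: g = -0.00097, g' = -0.8830 → ψ = 0.7752
Converged at ψ = 0.7752.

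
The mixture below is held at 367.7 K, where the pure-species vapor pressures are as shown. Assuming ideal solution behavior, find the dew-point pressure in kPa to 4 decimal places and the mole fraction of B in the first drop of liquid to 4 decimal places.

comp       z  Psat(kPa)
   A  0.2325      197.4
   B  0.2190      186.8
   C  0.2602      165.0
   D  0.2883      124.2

Pdew = 160.0406 kPa, x_B = 0.1876

At the dew point ψ → 1, so Σzᵢ/Kᵢ = 1 with Kᵢ = Pᵢˢᵃᵗ/P ⇒ 1/P = Σzᵢ/Pᵢˢᵃᵗ.
1/P = 0.2325/197.4 + 0.2190/186.8 + 0.2602/165.0 + 0.2883/124.2 = 0.0062484 ⇒ P = 160.0406 kPa
xᵢ = zᵢP/Pᵢˢᵃᵗ ⇒ x_B = 0.2190·160.0406/186.8 = 0.1876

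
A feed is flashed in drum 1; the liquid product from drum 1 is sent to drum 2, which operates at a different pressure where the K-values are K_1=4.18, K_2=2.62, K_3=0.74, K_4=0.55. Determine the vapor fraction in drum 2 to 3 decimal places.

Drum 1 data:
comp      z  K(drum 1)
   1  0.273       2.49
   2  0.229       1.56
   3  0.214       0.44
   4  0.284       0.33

Drum 1:
Newton–Raphson from ψ₁ = 0.64:
  ψ₁ = 0.640: g = -0.2173, g' = -0.751 → ψ₁ = 0.351
  ψ₁ = 0.351: g = -0.0236, g' = -0.633 → ψ₁ = 0.314
Converged at ψ₁ = 0.314.
Drum-1 compositions:
  1: x = 0.186, y = 0.463
  2: x = 0.195, y = 0.304
  3: x = 0.260, y = 0.114
  4: x = 0.360, y = 0.119
Drum-2 feed = drum-1 liquid: z₂ = (0.1860, 0.1948, 0.2596, 0.3596).
Drum 2:
Newton iteration, ψ₂⁰ = 0.54:
  ψ₂ = 0.540: g = 0.0938, g' = -0.551 → ψ₂ = 0.710
  ψ₂ = 0.710: g = 0.0077, g' = -0.471 → ψ₂ = 0.727
Converged at ψ₂ = 0.727.
  1: x = 0.056, y = 0.235
  2: x = 0.089, y = 0.234
  3: x = 0.320, y = 0.237
  4: x = 0.534, y = 0.294

V/F (drum 2) = 0.727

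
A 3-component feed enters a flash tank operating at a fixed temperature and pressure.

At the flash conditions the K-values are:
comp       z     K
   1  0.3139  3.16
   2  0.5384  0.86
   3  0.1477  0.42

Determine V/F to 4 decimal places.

V/F = 0.8100

Material balance + equilibrium reduce to Σ zᵢ(Kᵢ−1)/(1+V/F(Kᵢ−1)) = 0.
Check two-phase: ΣzᵢKᵢ = 1.5170 > 1 and Σzᵢ/Kᵢ = 1.0770 > 1, so g(0) = 0.5170 > 0 and g(1) = -0.0770 < 0.
Newton–Raphson from V/F = 0.5:
  V/F = 0.5000: g = 0.12427, g' = -0.4493 → V/F = 0.7766
  V/F = 0.7766: g = 0.01279, g' = -0.3821 → V/F = 0.8101
  V/F = 0.8101: g = -0.00002, g' = -0.3839 → V/F = 0.8100
Converged at V/F = 0.8100.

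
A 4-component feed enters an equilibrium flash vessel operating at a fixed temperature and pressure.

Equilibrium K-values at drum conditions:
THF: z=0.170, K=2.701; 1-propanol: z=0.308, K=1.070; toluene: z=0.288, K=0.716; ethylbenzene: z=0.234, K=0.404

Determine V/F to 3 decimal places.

V/F = 0.181

Material balance + equilibrium reduce to Σ zᵢ(Kᵢ−1)/(1+V/F(Kᵢ−1)) = 0.
Check two-phase: ΣzᵢKᵢ = 1.089 > 1 and Σzᵢ/Kᵢ = 1.332 > 1, so g(0) = 0.089 > 0 and g(1) = -0.332 < 0.
Newton–Raphson from V/F = 0.5:
  V/F = 0.500: g = -0.1169, g' = -0.345 → V/F = 0.161
  V/F = 0.161: g = 0.0082, g' = -0.432 → V/F = 0.180
  V/F = 0.180: g = 0.0001, g' = -0.420 → V/F = 0.181
Converged at V/F = 0.181.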